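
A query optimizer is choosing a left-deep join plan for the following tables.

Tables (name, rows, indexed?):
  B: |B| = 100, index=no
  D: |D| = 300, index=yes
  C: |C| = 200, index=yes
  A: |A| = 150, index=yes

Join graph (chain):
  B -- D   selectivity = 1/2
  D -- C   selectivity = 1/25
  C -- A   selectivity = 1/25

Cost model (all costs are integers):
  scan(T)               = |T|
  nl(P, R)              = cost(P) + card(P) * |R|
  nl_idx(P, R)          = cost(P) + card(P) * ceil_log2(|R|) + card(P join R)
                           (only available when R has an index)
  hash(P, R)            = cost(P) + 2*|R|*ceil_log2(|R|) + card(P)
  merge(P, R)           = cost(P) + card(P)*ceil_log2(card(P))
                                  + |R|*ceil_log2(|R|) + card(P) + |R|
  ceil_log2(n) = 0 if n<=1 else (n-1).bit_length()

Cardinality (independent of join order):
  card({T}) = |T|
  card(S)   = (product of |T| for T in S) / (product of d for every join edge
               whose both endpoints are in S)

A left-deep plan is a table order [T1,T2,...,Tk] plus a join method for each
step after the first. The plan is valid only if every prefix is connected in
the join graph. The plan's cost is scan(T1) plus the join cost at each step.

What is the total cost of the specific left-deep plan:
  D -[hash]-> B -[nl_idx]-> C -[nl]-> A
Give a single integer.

18242000

step 1: scan D: cost=300, card=300
step 2: join B via hash
    card(P join B) = 300*100/(2) = 15000
    cost = 300 + 2*100*7 + 300 = 2000
step 3: join C via nl_idx
    card(P join C) = 15000*200/(25) = 120000
    cost = 2000 + 15000*8 + 120000 = 242000
step 4: join A via nl
    card(P join A) = 120000*150/(25) = 720000
    cost = 242000 + 120000*150 = 18242000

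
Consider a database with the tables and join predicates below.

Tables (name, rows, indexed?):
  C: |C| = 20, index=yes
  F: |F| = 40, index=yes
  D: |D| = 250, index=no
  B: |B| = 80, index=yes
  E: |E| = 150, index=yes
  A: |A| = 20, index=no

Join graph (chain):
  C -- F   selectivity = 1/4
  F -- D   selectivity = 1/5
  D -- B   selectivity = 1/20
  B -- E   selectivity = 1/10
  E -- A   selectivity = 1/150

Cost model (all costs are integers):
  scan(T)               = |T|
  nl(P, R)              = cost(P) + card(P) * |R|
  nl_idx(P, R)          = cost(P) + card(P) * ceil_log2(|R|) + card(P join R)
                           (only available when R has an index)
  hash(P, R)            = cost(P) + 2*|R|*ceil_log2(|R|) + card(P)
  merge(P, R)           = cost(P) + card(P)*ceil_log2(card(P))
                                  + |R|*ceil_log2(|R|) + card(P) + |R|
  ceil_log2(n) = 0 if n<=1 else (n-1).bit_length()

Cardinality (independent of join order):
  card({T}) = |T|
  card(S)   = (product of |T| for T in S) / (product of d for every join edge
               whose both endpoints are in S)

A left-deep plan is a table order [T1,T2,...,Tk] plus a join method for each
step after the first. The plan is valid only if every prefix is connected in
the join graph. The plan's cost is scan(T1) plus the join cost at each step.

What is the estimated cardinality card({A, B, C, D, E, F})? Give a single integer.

80000

Tables in S: A(20), B(80), C(20), D(250), E(150), F(40)
Edges inside S: C-F(d=4), F-D(d=5), D-B(d=20), B-E(d=10), E-A(d=150)
numerator = 20 * 80 * 20 * 250 * 150 * 40 = 48000000000
denominator = 4 * 5 * 20 * 10 * 150 = 600000
card(S) = 48000000000 / 600000 = 80000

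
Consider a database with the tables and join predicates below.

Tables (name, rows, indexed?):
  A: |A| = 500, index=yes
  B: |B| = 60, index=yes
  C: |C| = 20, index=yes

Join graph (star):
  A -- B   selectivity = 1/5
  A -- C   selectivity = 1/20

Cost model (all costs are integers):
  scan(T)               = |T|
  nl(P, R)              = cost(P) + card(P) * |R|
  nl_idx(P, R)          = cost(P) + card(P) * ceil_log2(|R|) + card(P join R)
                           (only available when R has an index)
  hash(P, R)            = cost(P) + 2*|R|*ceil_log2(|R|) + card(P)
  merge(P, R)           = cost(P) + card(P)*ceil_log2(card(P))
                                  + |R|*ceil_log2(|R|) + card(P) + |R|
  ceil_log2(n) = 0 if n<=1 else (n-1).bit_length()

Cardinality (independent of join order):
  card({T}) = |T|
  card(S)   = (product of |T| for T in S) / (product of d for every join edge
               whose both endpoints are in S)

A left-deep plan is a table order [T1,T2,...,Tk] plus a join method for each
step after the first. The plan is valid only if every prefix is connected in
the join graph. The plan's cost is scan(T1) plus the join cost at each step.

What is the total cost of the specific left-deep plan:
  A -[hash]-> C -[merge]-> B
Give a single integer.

step 1: scan A: cost=500, card=500
step 2: join C via hash
    card(P join C) = 500*20/(20) = 500
    cost = 500 + 2*20*5 + 500 = 1200
step 3: join B via merge
    card(P join B) = 500*60/(5) = 6000
    cost = 1200 + 500*9 + 60*6 + 500 + 60 = 6620

6620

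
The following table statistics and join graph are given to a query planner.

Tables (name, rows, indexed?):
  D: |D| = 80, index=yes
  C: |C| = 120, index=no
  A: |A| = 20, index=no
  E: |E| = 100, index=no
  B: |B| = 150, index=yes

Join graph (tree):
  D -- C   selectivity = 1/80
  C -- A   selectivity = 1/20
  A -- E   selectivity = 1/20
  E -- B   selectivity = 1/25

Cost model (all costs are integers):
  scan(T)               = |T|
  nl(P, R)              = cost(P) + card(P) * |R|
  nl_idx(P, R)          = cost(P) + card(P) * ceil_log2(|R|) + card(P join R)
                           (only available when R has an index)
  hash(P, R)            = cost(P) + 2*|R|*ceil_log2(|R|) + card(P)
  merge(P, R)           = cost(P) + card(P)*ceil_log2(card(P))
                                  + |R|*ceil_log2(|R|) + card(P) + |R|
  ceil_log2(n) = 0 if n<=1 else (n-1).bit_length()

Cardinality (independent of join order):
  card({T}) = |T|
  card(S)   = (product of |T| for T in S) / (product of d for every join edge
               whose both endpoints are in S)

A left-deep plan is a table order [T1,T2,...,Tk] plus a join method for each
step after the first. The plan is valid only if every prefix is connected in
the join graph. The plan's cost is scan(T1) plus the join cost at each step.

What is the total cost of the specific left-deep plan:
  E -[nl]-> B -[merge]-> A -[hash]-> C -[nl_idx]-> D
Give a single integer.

step 1: scan E: cost=100, card=100
step 2: join B via nl
    card(P join B) = 100*150/(25) = 600
    cost = 100 + 100*150 = 15100
step 3: join A via merge
    card(P join A) = 600*20/(20) = 600
    cost = 15100 + 600*10 + 20*5 + 600 + 20 = 21820
step 4: join C via hash
    card(P join C) = 600*120/(20) = 3600
    cost = 21820 + 2*120*7 + 600 = 24100
step 5: join D via nl_idx
    card(P join D) = 3600*80/(80) = 3600
    cost = 24100 + 3600*7 + 3600 = 52900

52900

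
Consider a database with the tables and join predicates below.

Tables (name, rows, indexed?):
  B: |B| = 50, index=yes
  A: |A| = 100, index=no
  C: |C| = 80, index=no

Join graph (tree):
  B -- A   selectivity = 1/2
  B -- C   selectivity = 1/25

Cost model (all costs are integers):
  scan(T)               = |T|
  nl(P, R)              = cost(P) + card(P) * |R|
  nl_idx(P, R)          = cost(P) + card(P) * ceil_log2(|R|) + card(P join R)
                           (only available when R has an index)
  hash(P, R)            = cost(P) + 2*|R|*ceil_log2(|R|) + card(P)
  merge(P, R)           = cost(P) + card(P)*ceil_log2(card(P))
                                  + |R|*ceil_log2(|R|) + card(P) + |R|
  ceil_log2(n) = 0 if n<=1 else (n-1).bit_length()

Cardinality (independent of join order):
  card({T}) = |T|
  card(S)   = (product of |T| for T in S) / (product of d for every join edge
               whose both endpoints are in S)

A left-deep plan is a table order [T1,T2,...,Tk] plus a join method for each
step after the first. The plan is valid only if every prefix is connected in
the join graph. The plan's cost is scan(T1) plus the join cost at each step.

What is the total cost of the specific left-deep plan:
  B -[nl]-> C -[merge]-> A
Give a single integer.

step 1: scan B: cost=50, card=50
step 2: join C via nl
    card(P join C) = 50*80/(25) = 160
    cost = 50 + 50*80 = 4050
step 3: join A via merge
    card(P join A) = 160*100/(2) = 8000
    cost = 4050 + 160*8 + 100*7 + 160 + 100 = 6290

6290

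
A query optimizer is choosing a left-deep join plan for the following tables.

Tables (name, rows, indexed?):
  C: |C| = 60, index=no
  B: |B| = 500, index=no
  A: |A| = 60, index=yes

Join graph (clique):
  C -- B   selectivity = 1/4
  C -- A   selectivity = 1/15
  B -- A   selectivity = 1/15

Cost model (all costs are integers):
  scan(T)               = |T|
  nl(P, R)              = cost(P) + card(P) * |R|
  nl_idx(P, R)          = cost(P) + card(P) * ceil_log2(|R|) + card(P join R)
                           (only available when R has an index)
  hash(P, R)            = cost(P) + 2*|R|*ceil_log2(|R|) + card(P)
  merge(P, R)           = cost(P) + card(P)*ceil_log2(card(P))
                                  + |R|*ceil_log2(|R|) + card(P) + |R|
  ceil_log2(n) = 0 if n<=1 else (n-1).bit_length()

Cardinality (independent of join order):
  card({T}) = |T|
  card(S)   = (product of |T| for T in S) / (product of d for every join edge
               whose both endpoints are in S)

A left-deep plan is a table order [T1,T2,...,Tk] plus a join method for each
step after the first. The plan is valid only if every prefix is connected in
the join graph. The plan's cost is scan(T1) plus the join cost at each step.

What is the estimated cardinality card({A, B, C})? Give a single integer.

2000

Tables in S: A(60), B(500), C(60)
Edges inside S: C-B(d=4), C-A(d=15), B-A(d=15)
numerator = 60 * 500 * 60 = 1800000
denominator = 4 * 15 * 15 = 900
card(S) = 1800000 / 900 = 2000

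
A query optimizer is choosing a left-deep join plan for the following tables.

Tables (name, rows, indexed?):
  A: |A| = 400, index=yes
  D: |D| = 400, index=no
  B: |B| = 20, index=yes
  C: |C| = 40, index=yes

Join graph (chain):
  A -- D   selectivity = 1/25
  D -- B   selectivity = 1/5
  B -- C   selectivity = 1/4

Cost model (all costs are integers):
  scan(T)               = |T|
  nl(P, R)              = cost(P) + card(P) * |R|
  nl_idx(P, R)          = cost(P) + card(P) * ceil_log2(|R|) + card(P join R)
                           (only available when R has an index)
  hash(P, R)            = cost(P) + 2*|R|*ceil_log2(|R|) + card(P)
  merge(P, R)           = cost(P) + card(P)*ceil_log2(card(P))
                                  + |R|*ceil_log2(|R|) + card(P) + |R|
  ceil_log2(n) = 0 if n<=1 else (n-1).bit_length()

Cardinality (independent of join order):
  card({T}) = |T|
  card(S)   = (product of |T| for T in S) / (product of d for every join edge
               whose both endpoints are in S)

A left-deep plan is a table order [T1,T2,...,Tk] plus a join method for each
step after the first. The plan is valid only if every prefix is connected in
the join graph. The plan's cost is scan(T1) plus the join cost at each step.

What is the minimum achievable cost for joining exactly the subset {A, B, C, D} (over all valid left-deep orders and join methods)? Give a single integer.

26280

Selinger DP over subsets of {A,B,C,D}:
  {A}: scan cost=400, card=400
  {D}: scan cost=400, card=400
  {B}: scan cost=20, card=20
  {C}: scan cost=40, card=40
  {AD}: card=6400; try (D,hash)→8000, (A,hash)→8000, (D,merge)→8400, (A,merge)→8400, (A,nl_idx)→10400, (D,nl)→160400 …(+1); best=8000 via (D,hash)
  {BD}: card=1600; try (B,hash)→1000, (B,nl_idx)→4000, (D,merge)→4140, (B,merge)→4520, (D,hash)→7240, (D,nl)→8020 …(+1); best=1000 via (B,hash)
  {BC}: card=200; try (B,hash)→280, (C,nl_idx)→340, (C,merge)→420, (B,merge)→440, (B,nl_idx)→440, (C,hash)→520 …(+2); best=280 via (B,hash)
  {ABD}: card=25600; try (A,hash)→9800, (B,hash)→14600, (A,merge)→24200, (A,nl_idx)→41000, (B,nl_idx)→65600, (B,merge)→97720 …(+2); best=9800 via (A,hash)
  {BCD}: card=16000; try (C,hash)→3080, (D,merge)→6080, (D,hash)→7680, (C,merge)→20480, (C,nl_idx)→26600, (C,nl)→65000 …(+1); best=3080 via (C,hash)
  {ABCD}: card=256000; try (A,hash)→26280, (C,hash)→35880, (A,merge)→247080, (A,nl_idx)→403080, (C,nl_idx)→419400, (C,merge)→419680 …(+2); best=26280 via (A,hash)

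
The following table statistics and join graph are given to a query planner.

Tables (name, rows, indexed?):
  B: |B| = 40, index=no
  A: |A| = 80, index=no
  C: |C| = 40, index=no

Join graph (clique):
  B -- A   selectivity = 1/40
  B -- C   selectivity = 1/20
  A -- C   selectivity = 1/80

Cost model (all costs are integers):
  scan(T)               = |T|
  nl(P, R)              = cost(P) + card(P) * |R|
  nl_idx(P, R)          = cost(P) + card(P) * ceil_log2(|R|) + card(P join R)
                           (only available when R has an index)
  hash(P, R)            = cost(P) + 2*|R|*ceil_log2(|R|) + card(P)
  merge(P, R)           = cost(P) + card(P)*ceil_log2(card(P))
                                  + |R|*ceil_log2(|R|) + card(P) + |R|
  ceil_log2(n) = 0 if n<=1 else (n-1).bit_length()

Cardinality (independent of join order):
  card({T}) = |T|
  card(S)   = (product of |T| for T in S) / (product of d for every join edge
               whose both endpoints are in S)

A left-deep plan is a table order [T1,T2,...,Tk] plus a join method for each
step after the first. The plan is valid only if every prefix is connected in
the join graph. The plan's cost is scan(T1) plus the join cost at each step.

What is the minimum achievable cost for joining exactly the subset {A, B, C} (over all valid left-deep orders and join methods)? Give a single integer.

Selinger DP over subsets of {A,B,C}:
  {B}: scan cost=40, card=40
  {A}: scan cost=80, card=80
  {C}: scan cost=40, card=40
  {AB}: card=80; try (B,hash)→640, (A,merge)→960, (B,merge)→1000, (A,hash)→1200, (A,nl)→3240, (B,nl)→3280; best=640 via (B,hash)
  {BC}: card=80; try (C,hash)→560, (B,hash)→560, (C,merge)→600, (B,merge)→600, (C,nl)→1640, (B,nl)→1640; best=560 via (C,hash)
  {AC}: card=40; try (C,hash)→640, (A,merge)→960, (C,merge)→1000, (A,hash)→1200, (A,nl)→3240, (C,nl)→3280; best=640 via (C,hash)
  {ABC}: card=2; try (B,hash)→1160, (C,hash)→1200, (B,merge)→1200, (C,merge)→1560, (A,hash)→1760, (A,merge)→1840 …(+3); best=1160 via (B,hash)

1160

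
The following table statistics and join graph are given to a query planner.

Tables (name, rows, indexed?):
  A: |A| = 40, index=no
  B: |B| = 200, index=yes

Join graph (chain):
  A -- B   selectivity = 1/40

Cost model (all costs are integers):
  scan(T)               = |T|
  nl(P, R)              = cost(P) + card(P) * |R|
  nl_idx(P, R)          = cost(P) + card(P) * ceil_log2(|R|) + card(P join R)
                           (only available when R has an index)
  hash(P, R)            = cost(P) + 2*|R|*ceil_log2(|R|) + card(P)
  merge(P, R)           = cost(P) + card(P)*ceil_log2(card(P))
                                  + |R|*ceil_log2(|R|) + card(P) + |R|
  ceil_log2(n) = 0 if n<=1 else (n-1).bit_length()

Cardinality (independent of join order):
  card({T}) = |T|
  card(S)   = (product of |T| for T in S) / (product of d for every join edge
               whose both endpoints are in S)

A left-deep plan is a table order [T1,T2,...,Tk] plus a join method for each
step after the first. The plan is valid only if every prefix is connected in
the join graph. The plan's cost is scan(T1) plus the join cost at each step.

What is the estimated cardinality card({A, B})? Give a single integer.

Tables in S: A(40), B(200)
Edges inside S: A-B(d=40)
numerator = 40 * 200 = 8000
denominator = 40 = 40
card(S) = 8000 / 40 = 200

200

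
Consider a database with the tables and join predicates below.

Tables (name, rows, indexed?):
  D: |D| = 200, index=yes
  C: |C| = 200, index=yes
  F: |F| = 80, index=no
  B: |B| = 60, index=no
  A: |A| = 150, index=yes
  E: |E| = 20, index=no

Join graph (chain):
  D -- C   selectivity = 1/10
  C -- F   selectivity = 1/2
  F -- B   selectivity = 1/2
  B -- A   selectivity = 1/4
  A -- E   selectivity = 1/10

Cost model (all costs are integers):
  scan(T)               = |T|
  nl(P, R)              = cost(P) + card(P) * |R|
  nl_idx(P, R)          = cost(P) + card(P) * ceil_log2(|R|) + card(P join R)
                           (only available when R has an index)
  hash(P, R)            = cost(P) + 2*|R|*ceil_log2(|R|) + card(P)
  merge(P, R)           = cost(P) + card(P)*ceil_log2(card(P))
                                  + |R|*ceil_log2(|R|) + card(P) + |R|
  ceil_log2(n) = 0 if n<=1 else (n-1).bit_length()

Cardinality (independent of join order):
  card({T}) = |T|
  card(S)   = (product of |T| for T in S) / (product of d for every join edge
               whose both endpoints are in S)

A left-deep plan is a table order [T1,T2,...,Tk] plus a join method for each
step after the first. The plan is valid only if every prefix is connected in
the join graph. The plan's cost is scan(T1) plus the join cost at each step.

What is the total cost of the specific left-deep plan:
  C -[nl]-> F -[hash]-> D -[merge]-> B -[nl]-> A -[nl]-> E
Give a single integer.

4323067820

step 1: scan C: cost=200, card=200
step 2: join F via nl
    card(P join F) = 200*80/(2) = 8000
    cost = 200 + 200*80 = 16200
step 3: join D via hash
    card(P join D) = 8000*200/(10) = 160000
    cost = 16200 + 2*200*8 + 8000 = 27400
step 4: join B via merge
    card(P join B) = 160000*60/(2) = 4800000
    cost = 27400 + 160000*18 + 60*6 + 160000 + 60 = 3067820
step 5: join A via nl
    card(P join A) = 4800000*150/(4) = 180000000
    cost = 3067820 + 4800000*150 = 723067820
step 6: join E via nl
    card(P join E) = 180000000*20/(10) = 360000000
    cost = 723067820 + 180000000*20 = 4323067820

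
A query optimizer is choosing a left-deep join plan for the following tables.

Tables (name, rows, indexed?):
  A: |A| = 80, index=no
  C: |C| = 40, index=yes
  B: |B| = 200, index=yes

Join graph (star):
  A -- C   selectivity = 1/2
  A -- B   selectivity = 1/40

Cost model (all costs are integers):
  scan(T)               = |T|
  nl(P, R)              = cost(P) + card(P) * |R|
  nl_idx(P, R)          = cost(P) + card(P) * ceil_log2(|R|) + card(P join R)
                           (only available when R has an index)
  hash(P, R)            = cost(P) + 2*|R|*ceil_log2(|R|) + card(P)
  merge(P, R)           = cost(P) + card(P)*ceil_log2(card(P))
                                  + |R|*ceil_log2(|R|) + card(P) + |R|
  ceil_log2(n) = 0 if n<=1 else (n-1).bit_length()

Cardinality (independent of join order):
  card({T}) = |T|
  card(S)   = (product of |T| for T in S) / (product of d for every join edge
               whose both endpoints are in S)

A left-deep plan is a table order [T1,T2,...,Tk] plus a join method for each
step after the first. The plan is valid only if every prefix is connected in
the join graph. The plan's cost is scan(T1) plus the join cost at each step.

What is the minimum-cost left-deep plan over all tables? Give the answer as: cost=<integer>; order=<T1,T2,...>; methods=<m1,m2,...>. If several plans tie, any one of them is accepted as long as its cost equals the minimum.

Selinger DP (subsets sized 1..n):
  {A}: scan cost=80, card=80
  {C}: scan cost=40, card=40
  {B}: scan cost=200, card=200
  {AC}: card=1600; try (C,hash)→640, (A,merge)→960, (C,merge)→1000, (A,hash)→1200, (C,nl_idx)→2160, (A,nl)→3240 …(+1); best=640 via (C,hash)
  {AB}: card=400; try (B,nl_idx)→1120, (A,hash)→1520, (B,merge)→2520, (A,merge)→2640, (B,hash)→3360, (B,nl)→16080 …(+1); best=1120 via (B,nl_idx)
  {ABC}: card=8000; try (C,hash)→2000, (C,merge)→5400, (B,hash)→5440, (C,nl_idx)→11520, (C,nl)→17120, (B,nl_idx)→21440 …(+2); best=2000 via (C,hash)

cost=2000; order=A,B,C; methods=nl_idx,hash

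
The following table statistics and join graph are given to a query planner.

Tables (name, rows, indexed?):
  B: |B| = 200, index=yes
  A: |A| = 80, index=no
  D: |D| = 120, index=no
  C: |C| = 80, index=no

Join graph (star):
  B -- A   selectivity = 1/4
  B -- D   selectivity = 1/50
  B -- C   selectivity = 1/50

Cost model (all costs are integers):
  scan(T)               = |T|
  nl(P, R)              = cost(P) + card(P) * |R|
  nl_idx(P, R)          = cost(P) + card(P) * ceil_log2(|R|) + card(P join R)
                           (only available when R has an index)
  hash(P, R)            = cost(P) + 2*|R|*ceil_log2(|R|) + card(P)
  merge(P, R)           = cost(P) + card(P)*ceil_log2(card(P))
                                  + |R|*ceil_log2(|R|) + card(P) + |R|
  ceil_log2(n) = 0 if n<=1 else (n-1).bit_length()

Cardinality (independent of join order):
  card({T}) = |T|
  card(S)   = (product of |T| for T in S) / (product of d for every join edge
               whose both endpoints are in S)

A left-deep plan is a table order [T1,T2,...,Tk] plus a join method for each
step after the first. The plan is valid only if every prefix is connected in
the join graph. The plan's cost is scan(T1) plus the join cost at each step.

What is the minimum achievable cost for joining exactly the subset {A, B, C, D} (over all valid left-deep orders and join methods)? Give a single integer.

Selinger DP over subsets of {A,B,C,D}:
  {B}: scan cost=200, card=200
  {A}: scan cost=80, card=80
  {D}: scan cost=120, card=120
  {C}: scan cost=80, card=80
  {AB}: card=4000; try (A,hash)→1520, (B,merge)→2520, (A,merge)→2640, (B,hash)→3360, (B,nl_idx)→4720, (B,nl)→16080 …(+1); best=1520 via (A,hash)
  {BD}: card=480; try (B,nl_idx)→1560, (D,hash)→2080, (B,merge)→2880, (D,merge)→2960, (B,hash)→3440, (B,nl)→24120 …(+1); best=1560 via (B,nl_idx)
  {BC}: card=320; try (B,nl_idx)→1040, (C,hash)→1520, (B,merge)→2520, (C,merge)→2640, (B,hash)→3360, (B,nl)→16080 …(+1); best=1040 via (B,nl_idx)
  {ABD}: card=9600; try (A,hash)→3160, (A,merge)→7000, (D,hash)→7200, (A,nl)→39960, (D,merge)→54480, (D,nl)→481520; best=3160 via (A,hash)
  {ABC}: card=6400; try (A,hash)→2480, (A,merge)→4880, (C,hash)→6640, (A,nl)→26640, (C,merge)→54160, (C,nl)→321520; best=2480 via (A,hash)
  {BCD}: card=768; try (D,hash)→3040, (C,hash)→3160, (D,merge)→5200, (C,merge)→7000, (D,nl)→39440, (C,nl)→39960; best=3040 via (D,hash)
  {ABCD}: card=15360; try (A,hash)→4928, (D,hash)→10560, (A,merge)→12128, (C,hash)→13880, (A,nl)→64480, (D,merge)→93040 …(+3); best=4928 via (A,hash)

4928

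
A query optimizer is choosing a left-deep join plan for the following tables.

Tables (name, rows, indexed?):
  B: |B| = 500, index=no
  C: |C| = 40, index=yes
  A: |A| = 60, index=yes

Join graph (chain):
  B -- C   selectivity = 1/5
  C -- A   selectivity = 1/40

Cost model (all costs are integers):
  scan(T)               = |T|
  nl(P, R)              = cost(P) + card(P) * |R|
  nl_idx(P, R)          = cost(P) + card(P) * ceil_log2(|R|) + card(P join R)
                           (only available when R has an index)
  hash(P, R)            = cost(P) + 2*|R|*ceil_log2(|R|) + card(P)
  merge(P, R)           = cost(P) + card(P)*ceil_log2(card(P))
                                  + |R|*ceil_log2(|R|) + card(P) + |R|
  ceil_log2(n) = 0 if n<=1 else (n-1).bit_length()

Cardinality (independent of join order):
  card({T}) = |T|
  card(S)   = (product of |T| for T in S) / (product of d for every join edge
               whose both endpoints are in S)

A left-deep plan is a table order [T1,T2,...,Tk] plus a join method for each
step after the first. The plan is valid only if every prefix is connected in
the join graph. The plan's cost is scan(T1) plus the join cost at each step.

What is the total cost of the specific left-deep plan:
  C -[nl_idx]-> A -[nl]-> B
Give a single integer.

step 1: scan C: cost=40, card=40
step 2: join A via nl_idx
    card(P join A) = 40*60/(40) = 60
    cost = 40 + 40*6 + 60 = 340
step 3: join B via nl
    card(P join B) = 60*500/(5) = 6000
    cost = 340 + 60*500 = 30340

30340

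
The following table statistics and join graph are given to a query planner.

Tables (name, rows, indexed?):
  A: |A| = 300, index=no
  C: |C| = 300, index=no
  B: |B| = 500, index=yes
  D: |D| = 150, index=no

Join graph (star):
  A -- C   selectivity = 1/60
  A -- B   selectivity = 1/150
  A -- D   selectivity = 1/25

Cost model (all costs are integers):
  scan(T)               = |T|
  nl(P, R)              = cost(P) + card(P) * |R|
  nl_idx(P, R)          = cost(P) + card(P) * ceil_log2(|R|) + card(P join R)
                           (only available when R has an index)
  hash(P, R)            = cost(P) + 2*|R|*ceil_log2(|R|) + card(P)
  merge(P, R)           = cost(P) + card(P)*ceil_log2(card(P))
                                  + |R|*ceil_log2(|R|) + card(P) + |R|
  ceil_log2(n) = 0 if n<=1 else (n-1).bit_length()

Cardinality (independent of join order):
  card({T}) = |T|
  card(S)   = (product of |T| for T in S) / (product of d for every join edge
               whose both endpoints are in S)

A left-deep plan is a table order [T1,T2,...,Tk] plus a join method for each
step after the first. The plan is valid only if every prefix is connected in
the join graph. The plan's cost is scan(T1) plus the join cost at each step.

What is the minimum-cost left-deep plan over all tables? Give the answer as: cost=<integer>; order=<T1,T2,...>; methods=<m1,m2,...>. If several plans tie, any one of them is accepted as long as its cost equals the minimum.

Selinger DP (subsets sized 1..n):
  {A}: scan cost=300, card=300
  {C}: scan cost=300, card=300
  {B}: scan cost=500, card=500
  {D}: scan cost=150, card=150
  {AC}: card=1500; try (C,hash)→6000, (A,hash)→6000, (C,merge)→6300, (A,merge)→6300, (C,nl)→90300, (A,nl)→90300; best=6000 via (C,hash)
  {AB}: card=1000; try (B,nl_idx)→4000, (A,hash)→6400, (B,merge)→8300, (A,merge)→8500, (B,hash)→9600, (B,nl)→150300 …(+1); best=4000 via (B,nl_idx)
  {AD}: card=1800; try (D,hash)→3000, (A,merge)→4500, (D,merge)→4650, (A,hash)→5700, (A,nl)→45150, (D,nl)→45300; best=3000 via (D,hash)
  {ABC}: card=5000; try (C,hash)→10400, (B,hash)→16500, (C,merge)→18000, (B,nl_idx)→24500, (B,merge)→29000, (C,nl)→304000 …(+1); best=10400 via (C,hash)
  {ACD}: card=9000; try (D,hash)→9900, (C,hash)→10200, (D,merge)→25350, (C,merge)→27600, (D,nl)→231000, (C,nl)→543000; best=9900 via (D,hash)
  {ABD}: card=6000; try (D,hash)→7400, (B,hash)→13800, (D,merge)→16350, (B,nl_idx)→25200, (B,merge)→29600, (D,nl)→154000 …(+1); best=7400 via (D,hash)
  {ABCD}: card=30000; try (D,hash)→17800, (C,hash)→18800, (B,hash)→27900, (D,merge)→81750, (C,merge)→94400, (B,nl_idx)→120900 …(+4); best=17800 via (D,hash)

cost=17800; order=A,B,C,D; methods=nl_idx,hash,hash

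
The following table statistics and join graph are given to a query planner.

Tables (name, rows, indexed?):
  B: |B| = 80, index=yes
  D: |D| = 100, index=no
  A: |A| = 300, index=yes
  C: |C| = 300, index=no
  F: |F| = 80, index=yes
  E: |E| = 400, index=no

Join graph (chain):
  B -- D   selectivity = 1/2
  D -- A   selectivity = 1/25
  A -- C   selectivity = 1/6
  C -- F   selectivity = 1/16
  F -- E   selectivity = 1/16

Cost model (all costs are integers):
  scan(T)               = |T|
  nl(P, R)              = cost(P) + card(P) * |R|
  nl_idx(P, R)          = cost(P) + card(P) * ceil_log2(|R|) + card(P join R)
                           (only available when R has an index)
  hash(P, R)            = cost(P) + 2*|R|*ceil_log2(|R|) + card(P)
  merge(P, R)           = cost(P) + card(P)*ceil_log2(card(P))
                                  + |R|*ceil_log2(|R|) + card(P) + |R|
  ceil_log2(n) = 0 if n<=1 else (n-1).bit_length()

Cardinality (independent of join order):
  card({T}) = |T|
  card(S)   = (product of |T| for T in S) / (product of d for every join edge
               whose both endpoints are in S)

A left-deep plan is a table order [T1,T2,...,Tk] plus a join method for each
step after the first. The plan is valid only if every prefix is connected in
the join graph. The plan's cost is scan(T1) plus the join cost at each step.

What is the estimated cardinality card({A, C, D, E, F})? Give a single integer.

7500000

Tables in S: A(300), C(300), D(100), E(400), F(80)
Edges inside S: D-A(d=25), A-C(d=6), C-F(d=16), F-E(d=16)
numerator = 300 * 300 * 100 * 400 * 80 = 288000000000
denominator = 25 * 6 * 16 * 16 = 38400
card(S) = 288000000000 / 38400 = 7500000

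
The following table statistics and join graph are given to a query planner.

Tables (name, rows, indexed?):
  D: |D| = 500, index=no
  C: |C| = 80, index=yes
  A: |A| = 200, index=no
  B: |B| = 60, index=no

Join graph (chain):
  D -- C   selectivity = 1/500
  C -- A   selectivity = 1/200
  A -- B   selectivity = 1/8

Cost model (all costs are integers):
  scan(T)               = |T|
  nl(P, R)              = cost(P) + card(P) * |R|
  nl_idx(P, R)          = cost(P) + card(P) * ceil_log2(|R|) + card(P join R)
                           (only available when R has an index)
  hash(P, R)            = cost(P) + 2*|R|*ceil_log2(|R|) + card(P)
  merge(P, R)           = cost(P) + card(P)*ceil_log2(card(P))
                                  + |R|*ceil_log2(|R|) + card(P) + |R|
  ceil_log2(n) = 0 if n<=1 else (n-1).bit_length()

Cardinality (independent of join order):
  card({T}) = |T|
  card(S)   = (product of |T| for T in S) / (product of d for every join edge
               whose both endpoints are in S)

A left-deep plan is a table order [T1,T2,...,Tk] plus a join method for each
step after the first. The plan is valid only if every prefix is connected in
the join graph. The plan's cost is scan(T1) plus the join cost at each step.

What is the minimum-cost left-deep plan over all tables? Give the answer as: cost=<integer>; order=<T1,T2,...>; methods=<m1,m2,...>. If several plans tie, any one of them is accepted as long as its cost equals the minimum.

cost=5360; order=D,C,A,B; methods=hash,merge,hash

Selinger DP (subsets sized 1..n):
  {D}: scan cost=500, card=500
  {C}: scan cost=80, card=80
  {A}: scan cost=200, card=200
  {B}: scan cost=60, card=60
  {CD}: card=80; try (C,hash)→2120, (C,nl_idx)→4080, (D,merge)→5720, (C,merge)→6140, (D,hash)→9160, (D,nl)→40080 …(+1); best=2120 via (C,hash)
  {AC}: card=80; try (C,hash)→1520, (C,nl_idx)→1680, (A,merge)→2520, (C,merge)→2640, (A,hash)→3360, (A,nl)→16080 …(+1); best=1520 via (C,hash)
  {AB}: card=1500; try (B,hash)→1120, (A,merge)→2280, (B,merge)→2420, (A,hash)→3320, (A,nl)→12060, (B,nl)→12200; best=1120 via (B,hash)
  {ACD}: card=80; try (A,merge)→4560, (A,hash)→5400, (D,merge)→7160, (D,hash)→10600, (A,nl)→18120, (D,nl)→41520; best=4560 via (A,merge)
  {ABC}: card=600; try (B,hash)→2320, (B,merge)→2580, (C,hash)→3740, (B,nl)→6320, (C,nl_idx)→12220, (C,merge)→19760 …(+1); best=2320 via (B,hash)
  {ABCD}: card=600; try (B,hash)→5360, (B,merge)→5620, (B,nl)→9360, (D,hash)→11920, (D,merge)→13920, (D,nl)→302320; best=5360 via (B,hash)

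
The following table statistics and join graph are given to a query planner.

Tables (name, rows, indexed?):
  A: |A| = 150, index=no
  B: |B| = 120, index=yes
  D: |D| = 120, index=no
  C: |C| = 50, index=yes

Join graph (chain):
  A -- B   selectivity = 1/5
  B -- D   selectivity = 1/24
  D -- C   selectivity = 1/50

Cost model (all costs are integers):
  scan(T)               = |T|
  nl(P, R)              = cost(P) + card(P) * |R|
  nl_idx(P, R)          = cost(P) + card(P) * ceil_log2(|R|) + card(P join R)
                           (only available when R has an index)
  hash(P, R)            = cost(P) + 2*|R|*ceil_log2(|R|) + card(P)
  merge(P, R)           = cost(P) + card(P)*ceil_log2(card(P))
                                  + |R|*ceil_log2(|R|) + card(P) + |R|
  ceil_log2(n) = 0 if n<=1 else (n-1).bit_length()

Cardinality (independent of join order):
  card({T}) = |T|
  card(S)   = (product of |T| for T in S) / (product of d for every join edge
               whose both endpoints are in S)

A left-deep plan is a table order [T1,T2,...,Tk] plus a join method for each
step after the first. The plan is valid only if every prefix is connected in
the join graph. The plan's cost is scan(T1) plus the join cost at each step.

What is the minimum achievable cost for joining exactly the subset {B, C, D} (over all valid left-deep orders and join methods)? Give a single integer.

2280

Selinger DP over subsets of {B,C,D}:
  {B}: scan cost=120, card=120
  {D}: scan cost=120, card=120
  {C}: scan cost=50, card=50
  {BD}: card=600; try (B,nl_idx)→1560, (D,hash)→1920, (B,hash)→1920, (D,merge)→2040, (B,merge)→2040, (D,nl)→14520 …(+1); best=1560 via (B,nl_idx)
  {CD}: card=120; try (C,hash)→840, (C,nl_idx)→960, (D,merge)→1360, (C,merge)→1430, (D,hash)→1780, (D,nl)→6050 …(+1); best=840 via (C,hash)
  {BCD}: card=600; try (B,nl_idx)→2280, (B,hash)→2640, (C,hash)→2760, (B,merge)→2760, (C,nl_idx)→5760, (C,merge)→8510 …(+2); best=2280 via (B,nl_idx)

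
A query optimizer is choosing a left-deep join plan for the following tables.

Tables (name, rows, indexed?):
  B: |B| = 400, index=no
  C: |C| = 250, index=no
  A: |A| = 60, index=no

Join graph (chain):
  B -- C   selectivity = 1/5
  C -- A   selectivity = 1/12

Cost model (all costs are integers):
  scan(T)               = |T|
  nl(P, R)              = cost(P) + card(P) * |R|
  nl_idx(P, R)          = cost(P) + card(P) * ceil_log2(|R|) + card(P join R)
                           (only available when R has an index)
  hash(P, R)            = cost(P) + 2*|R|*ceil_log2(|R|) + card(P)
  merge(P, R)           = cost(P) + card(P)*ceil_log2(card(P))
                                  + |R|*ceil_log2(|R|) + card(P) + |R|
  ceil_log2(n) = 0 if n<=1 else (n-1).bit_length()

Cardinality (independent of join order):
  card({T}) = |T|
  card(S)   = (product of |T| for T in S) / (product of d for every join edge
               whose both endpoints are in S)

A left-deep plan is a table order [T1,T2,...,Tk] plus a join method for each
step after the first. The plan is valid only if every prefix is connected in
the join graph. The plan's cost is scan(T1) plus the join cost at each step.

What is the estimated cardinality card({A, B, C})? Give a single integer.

Tables in S: A(60), B(400), C(250)
Edges inside S: B-C(d=5), C-A(d=12)
numerator = 60 * 400 * 250 = 6000000
denominator = 5 * 12 = 60
card(S) = 6000000 / 60 = 100000

100000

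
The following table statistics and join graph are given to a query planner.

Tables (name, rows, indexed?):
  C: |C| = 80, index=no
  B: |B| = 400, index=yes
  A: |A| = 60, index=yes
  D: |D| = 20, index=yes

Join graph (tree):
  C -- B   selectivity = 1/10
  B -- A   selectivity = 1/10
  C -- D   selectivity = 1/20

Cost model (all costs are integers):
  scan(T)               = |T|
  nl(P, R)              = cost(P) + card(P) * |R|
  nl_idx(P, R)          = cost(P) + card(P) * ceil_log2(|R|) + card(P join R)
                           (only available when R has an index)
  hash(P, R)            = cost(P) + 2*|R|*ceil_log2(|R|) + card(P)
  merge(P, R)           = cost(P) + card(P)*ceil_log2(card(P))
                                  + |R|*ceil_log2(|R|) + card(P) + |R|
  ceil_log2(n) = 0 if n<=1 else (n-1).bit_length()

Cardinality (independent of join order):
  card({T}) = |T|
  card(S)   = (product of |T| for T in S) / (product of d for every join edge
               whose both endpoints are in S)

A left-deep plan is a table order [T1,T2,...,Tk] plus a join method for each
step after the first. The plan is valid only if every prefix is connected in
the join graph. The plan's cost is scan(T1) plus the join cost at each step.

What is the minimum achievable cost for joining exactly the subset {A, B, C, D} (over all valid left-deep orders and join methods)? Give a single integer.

8200

Selinger DP over subsets of {A,B,C,D}:
  {C}: scan cost=80, card=80
  {B}: scan cost=400, card=400
  {A}: scan cost=60, card=60
  {D}: scan cost=20, card=20
  {BC}: card=3200; try (C,hash)→1920, (B,nl_idx)→4000, (B,merge)→4720, (C,merge)→5040, (B,hash)→7360, (B,nl)→32080 …(+1); best=1920 via (C,hash)
  {CD}: card=80; try (D,hash)→360, (D,nl_idx)→560, (C,merge)→780, (D,merge)→840, (C,hash)→1160, (C,nl)→1620 …(+1); best=360 via (D,hash)
  {AB}: card=2400; try (A,hash)→1520, (B,nl_idx)→3000, (B,merge)→4480, (A,merge)→4820, (A,nl_idx)→5200, (B,hash)→7320 …(+2); best=1520 via (A,hash)
  {ABC}: card=19200; try (C,hash)→5040, (A,hash)→5840, (C,merge)→33360, (A,nl_idx)→40320, (A,merge)→43940, (C,nl)→193520 …(+1); best=5040 via (C,hash)
  {BCD}: card=3200; try (B,nl_idx)→4280, (B,merge)→5000, (D,hash)→5320, (B,hash)→7640, (D,nl_idx)→21120, (B,nl)→32360 …(+2); best=4280 via (B,nl_idx)
  {ABCD}: card=19200; try (A,hash)→8200, (D,hash)→24440, (A,nl_idx)→42680, (A,merge)→46300, (D,nl_idx)→120240, (A,nl)→196280 …(+2); best=8200 via (A,hash)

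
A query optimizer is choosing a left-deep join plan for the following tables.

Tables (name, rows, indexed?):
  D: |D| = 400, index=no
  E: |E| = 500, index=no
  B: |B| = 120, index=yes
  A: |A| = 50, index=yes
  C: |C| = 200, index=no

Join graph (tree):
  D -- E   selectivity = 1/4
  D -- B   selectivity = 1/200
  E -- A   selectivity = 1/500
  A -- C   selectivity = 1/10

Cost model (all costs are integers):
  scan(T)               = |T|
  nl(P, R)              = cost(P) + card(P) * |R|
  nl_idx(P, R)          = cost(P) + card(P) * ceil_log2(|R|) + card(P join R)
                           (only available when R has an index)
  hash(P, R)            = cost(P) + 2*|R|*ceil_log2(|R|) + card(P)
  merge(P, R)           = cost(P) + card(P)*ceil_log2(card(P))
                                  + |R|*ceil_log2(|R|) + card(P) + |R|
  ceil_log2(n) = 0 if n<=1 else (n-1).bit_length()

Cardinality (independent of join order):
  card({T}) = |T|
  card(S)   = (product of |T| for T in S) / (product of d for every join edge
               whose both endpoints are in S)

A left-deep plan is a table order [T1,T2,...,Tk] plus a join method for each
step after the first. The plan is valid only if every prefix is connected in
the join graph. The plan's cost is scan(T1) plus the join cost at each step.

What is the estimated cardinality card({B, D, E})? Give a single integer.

30000

Tables in S: B(120), D(400), E(500)
Edges inside S: D-E(d=4), D-B(d=200)
numerator = 120 * 400 * 500 = 24000000
denominator = 4 * 200 = 800
card(S) = 24000000 / 800 = 30000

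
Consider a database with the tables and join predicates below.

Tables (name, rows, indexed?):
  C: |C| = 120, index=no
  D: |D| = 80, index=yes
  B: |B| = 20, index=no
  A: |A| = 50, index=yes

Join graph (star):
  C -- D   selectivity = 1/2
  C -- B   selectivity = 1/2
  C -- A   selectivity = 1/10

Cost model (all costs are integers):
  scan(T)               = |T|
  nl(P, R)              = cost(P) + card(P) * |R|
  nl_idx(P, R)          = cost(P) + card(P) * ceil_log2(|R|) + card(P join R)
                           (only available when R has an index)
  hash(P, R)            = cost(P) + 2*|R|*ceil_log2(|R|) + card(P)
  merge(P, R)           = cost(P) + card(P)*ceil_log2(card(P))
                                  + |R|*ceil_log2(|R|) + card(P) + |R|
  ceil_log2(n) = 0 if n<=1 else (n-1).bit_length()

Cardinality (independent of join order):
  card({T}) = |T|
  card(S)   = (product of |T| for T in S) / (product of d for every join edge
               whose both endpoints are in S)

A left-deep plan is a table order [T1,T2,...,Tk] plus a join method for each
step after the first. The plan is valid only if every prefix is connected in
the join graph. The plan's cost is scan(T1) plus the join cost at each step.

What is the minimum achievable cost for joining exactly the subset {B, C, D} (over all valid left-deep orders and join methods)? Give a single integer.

Selinger DP over subsets of {B,C,D}:
  {C}: scan cost=120, card=120
  {D}: scan cost=80, card=80
  {B}: scan cost=20, card=20
  {CD}: card=4800; try (D,hash)→1360, (C,merge)→1680, (D,merge)→1720, (C,hash)→1840, (D,nl_idx)→5760, (C,nl)→9680 …(+1); best=1360 via (D,hash)
  {BC}: card=1200; try (B,hash)→440, (C,merge)→1100, (B,merge)→1200, (C,hash)→1720, (C,nl)→2420, (B,nl)→2520; best=440 via (B,hash)
  {BCD}: card=48000; try (D,hash)→2760, (B,hash)→6360, (D,merge)→15480, (D,nl_idx)→56840, (B,merge)→68680, (D,nl)→96440 …(+1); best=2760 via (D,hash)

2760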